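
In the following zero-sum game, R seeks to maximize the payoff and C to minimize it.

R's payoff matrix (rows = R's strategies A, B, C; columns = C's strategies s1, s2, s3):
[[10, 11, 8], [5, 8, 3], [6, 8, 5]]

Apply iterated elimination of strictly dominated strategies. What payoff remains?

Row C is strictly dominated by row A (10>6, 11>8, 8>5); eliminate C.
Column s2 is strictly dominated by s1 for C (10<11, 5<8); eliminate s2.
Row B is strictly dominated by row A (10>5, 8>3); eliminate B.
Column s1 is strictly dominated by s3 for C (8<10); eliminate s1.
Only (A, s3) remains, with payoff 8.

8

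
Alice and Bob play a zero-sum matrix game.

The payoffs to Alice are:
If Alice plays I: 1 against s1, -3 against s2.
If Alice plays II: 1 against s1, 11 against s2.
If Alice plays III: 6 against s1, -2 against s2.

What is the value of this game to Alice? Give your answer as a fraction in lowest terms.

34/9

Row I is strictly dominated by row III, so Alice never plays it.
The remaining 2×2 game on (II, III) × (s1, s2) has no saddle point. Let Alice play II with probability p; indifference gives p + 6(1−p) = 11p − 2(1−p), so p = 4/9.
Similarly Bob's optimal q on s1 is 13/18, and the value is 1·(13/18) + (11)·(5/18) = 34/9.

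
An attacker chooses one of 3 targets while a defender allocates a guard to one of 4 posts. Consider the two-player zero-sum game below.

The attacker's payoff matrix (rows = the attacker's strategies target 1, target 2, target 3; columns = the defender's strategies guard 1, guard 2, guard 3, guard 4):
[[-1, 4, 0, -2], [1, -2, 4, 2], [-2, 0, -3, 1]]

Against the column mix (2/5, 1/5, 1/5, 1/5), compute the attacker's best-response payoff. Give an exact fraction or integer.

6/5

target 1: (-1)·(2/5) + (4)·(1/5) + (0)·(1/5) + (-2)·(1/5) = 0.
target 2: (1)·(2/5) + (-2)·(1/5) + (4)·(1/5) + (2)·(1/5) = 6/5.
target 3: (-2)·(2/5) + (0)·(1/5) + (-3)·(1/5) + (1)·(1/5) = -6/5.
The best pure response is target 2 with expected payoff 6/5.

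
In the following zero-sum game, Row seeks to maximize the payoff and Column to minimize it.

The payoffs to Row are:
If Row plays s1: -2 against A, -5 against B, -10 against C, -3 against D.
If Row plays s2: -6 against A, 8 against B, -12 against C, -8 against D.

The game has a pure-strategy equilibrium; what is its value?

-10

Row minima: -10, -12 → Row's maximin is -10.
Column maxima: -2, 8, -10, -3 → Column's minimax is -10.
They coincide at (s1, C), so the value is -10.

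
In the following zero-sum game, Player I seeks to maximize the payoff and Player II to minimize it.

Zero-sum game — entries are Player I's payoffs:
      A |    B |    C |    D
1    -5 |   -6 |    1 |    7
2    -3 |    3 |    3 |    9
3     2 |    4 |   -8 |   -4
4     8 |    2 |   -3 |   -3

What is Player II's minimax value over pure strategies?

3

The worst case (largest entry) in each column is A: 8, B: 4, C: 3, D: 9.
The best (smallest) of these is 3.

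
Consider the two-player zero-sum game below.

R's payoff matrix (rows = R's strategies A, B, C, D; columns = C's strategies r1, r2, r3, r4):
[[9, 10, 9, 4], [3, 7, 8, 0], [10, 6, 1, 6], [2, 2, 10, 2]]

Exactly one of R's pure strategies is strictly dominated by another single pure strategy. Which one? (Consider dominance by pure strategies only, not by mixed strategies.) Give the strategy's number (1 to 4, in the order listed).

Compare B with A: 9 > 3, 10 > 7, 9 > 8, 4 > 0.
So A strictly dominates B for R; B is strictly dominated.

2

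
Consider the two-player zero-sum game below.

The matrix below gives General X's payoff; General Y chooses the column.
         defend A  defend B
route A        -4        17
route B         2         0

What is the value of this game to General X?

34/23

Row minima are -4 and 0, so General X's maximin is 0; column maxima are 2 and 17, so General Y's minimax is 2. These differ, so the equilibrium is in mixed strategies.
Let General X play route A with probability p. General Y is indifferent when −4p + 2(1−p) = 17p, giving p = 2/23.
Let General Y play defend A with probability q. General X is indifferent when −4q + 17(1−q) = 2q, giving q = 17/23.
The value is -4·(17/23) + (17)·(6/23) = 34/23.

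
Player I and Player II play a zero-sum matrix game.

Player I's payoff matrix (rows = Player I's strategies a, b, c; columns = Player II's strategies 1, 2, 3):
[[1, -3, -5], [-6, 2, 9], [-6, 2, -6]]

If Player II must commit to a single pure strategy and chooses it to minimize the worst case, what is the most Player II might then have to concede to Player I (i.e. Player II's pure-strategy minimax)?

1

The worst case (largest entry) in each column is 1: 1, 2: 2, 3: 9.
The best (smallest) of these is 1.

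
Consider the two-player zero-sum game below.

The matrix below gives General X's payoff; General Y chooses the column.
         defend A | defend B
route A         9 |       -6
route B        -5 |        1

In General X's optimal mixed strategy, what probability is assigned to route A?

2/7

Row minima are -6 and -5, so General X's maximin is -5; column maxima are 9 and 1, so General Y's minimax is 1. These differ, so the equilibrium is in mixed strategies.
Let General X play route A with probability p. General Y is indifferent when 9p − 5(1−p) = −6p + (1−p), giving p = 2/7.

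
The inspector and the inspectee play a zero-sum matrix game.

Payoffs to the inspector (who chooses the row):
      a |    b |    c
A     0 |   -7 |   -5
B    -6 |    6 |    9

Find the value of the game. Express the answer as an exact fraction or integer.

Column c is strictly dominated by b for the inspectee (it gives the inspector more in every row).
The remaining 2×2 game on (A, B) × (a, b) has no saddle point. Let the inspector play A with probability p; indifference gives −6(1−p) = −7p + 6(1−p), so p = 12/19.
Similarly the inspectee's optimal q on a is 13/19, and the value is 0·(13/19) + (-7)·(6/19) = -42/19.

-42/19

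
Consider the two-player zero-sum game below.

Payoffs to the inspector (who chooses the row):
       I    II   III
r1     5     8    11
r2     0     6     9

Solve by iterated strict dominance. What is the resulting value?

5

Column III is strictly dominated by I for the inspectee (5<11, 0<9); eliminate III.
Row r2 is strictly dominated by row r1 (5>0, 8>6); eliminate r2.
Column II is strictly dominated by I for the inspectee (5<8); eliminate II.
Only (r1, I) remains, with payoff 5.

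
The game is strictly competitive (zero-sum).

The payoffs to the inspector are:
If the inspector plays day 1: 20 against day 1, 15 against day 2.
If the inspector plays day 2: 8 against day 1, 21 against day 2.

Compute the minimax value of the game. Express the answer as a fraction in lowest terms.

50/3

Row minima are 15 and 8, so the inspector's maximin is 15; column maxima are 20 and 21, so the inspectee's minimax is 20. These differ, so the equilibrium is in mixed strategies.
Let the inspector play day 1 with probability p. The inspectee is indifferent when 20p + 8(1−p) = 15p + 21(1−p), giving p = 13/18.
Let the inspectee play day 1 with probability q. The inspector is indifferent when 20q + 15(1−q) = 8q + 21(1−q), giving q = 1/3.
The value is 20·(1/3) + (15)·(2/3) = 50/3.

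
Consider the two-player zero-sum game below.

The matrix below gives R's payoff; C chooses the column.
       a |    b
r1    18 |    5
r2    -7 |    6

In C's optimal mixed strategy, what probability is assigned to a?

Row minima are 5 and -7, so R's maximin is 5; column maxima are 18 and 6, so C's minimax is 6. These differ, so the equilibrium is in mixed strategies.
Let C play a with probability q. R is indifferent when 18q + 5(1−q) = −7q + 6(1−q), giving q = 1/26.

1/26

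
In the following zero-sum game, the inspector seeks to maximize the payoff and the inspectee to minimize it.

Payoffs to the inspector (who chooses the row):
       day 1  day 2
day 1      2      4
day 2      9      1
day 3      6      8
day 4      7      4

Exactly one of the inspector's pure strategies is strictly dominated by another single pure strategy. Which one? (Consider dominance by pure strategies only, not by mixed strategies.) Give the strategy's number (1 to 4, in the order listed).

Compare day 1 with day 3: 6 > 2, 8 > 4.
So day 3 strictly dominates day 1 for the inspector; day 1 is strictly dominated.

1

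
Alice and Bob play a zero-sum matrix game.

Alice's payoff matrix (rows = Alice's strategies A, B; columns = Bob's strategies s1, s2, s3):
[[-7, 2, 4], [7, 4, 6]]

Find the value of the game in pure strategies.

4

Row minima: -7, 4 → Alice's maximin is 4.
Column maxima: 7, 4, 6 → Bob's minimax is 4.
They coincide at (B, s2), so the value is 4.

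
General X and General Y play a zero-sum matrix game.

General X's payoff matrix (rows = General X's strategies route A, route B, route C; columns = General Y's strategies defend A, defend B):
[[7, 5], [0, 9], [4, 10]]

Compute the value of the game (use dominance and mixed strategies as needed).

25/4

Row route B is strictly dominated by row route C, so General X never plays it.
The remaining 2×2 game on (route A, route C) × (defend A, defend B) has no saddle point. Let General X play route A with probability p; indifference gives 7p + 4(1−p) = 5p + 10(1−p), so p = 3/4.
Similarly General Y's optimal q on defend A is 5/8, and the value is 7·(5/8) + (5)·(3/8) = 25/4.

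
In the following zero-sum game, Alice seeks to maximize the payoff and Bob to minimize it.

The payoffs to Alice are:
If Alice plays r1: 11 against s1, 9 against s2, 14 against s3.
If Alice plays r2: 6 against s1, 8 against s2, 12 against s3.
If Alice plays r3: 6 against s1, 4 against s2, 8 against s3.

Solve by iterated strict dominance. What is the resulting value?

Column s3 is strictly dominated by s1 for Bob (11<14, 6<12, 6<8); eliminate s3.
Row r3 is strictly dominated by row r1 (11>6, 9>4); eliminate r3.
Row r2 is strictly dominated by row r1 (11>6, 9>8); eliminate r2.
Column s1 is strictly dominated by s2 for Bob (9<11); eliminate s1.
Only (r1, s2) remains, with payoff 9.

9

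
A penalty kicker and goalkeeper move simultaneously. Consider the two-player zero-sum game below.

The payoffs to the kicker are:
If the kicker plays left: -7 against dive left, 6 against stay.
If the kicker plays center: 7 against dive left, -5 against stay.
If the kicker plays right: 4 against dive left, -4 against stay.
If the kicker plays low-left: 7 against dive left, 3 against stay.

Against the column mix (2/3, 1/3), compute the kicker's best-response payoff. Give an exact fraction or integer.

left: (-7)·(2/3) + (6)·(1/3) = -8/3.
center: (7)·(2/3) + (-5)·(1/3) = 3.
right: (4)·(2/3) + (-4)·(1/3) = 4/3.
low-left: (7)·(2/3) + (3)·(1/3) = 17/3.
The best pure response is low-left with expected payoff 17/3.

17/3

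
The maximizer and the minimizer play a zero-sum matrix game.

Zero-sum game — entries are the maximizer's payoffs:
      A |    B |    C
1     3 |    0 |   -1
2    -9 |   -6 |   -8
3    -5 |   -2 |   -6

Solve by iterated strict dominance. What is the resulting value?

Row 2 is strictly dominated by row 1 (3>-9, 0>-6, -1>-8); eliminate 2.
Column B is strictly dominated by C for the minimizer (-1<0, -6<-2); eliminate B.
Column A is strictly dominated by C for the minimizer (-1<3, -6<-5); eliminate A.
Row 3 is strictly dominated by row 1 (-1>-6); eliminate 3.
Only (1, C) remains, with payoff -1.

-1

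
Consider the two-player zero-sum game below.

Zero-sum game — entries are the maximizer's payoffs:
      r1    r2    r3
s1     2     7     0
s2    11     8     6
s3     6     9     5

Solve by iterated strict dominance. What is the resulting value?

6

Column r1 is strictly dominated by r3 for the minimizer (0<2, 6<11, 5<6); eliminate r1.
Row s1 is strictly dominated by row s2 (8>7, 6>0); eliminate s1.
Column r2 is strictly dominated by r3 for the minimizer (6<8, 5<9); eliminate r2.
Row s3 is strictly dominated by row s2 (6>5); eliminate s3.
Only (s2, r3) remains, with payoff 6.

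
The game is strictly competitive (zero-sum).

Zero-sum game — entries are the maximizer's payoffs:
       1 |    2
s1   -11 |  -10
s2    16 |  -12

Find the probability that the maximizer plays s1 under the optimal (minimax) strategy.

28/29

Row minima are -11 and -12, so the maximizer's maximin is -11; column maxima are 16 and -10, so the minimizer's minimax is -10. These differ, so the equilibrium is in mixed strategies.
Let the maximizer play s1 with probability p. The minimizer is indifferent when −11p + 16(1−p) = −10p − 12(1−p), giving p = 28/29.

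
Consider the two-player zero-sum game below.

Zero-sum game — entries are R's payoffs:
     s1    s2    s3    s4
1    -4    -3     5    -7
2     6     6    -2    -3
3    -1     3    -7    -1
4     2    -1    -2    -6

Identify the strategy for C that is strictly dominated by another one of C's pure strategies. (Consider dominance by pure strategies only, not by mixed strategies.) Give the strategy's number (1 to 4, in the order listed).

C prefers columns that give R less. Compare s2 with s4: -7 < -3, -3 < 6, -1 < 3, -6 < -1.
So s4 strictly dominates s2 for C; s2 is strictly dominated.

2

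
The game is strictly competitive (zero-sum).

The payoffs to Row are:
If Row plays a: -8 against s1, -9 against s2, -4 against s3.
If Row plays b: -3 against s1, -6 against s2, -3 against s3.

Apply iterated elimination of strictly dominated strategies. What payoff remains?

-6

Row a is strictly dominated by row b (-3>-8, -6>-9, -3>-4); eliminate a.
Column s1 is strictly dominated by s2 for Column (-6<-3); eliminate s1.
Column s3 is strictly dominated by s2 for Column (-6<-3); eliminate s3.
Only (b, s2) remains, with payoff -6.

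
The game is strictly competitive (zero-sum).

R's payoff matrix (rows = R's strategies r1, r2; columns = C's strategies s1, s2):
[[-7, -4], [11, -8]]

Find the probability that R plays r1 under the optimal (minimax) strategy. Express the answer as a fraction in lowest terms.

19/22

Row minima are -7 and -8, so R's maximin is -7; column maxima are 11 and -4, so C's minimax is -4. These differ, so the equilibrium is in mixed strategies.
Let R play r1 with probability p. C is indifferent when −7p + 11(1−p) = −4p − 8(1−p), giving p = 19/22.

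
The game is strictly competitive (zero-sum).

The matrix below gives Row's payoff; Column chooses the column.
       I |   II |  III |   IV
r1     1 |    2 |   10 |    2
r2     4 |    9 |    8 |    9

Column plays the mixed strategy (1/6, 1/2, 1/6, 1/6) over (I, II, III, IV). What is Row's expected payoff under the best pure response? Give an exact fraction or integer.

8

r1: (1)·(1/6) + (2)·(1/2) + (10)·(1/6) + (2)·(1/6) = 19/6.
r2: (4)·(1/6) + (9)·(1/2) + (8)·(1/6) + (9)·(1/6) = 8.
The best pure response is r2 with expected payoff 8.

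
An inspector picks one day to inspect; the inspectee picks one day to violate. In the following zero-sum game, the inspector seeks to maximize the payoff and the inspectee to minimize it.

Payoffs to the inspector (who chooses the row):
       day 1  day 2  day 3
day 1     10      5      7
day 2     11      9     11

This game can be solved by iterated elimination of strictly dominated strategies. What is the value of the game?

Column day 3 is strictly dominated by day 2 for the inspectee (5<7, 9<11); eliminate day 3.
Column day 1 is strictly dominated by day 2 for the inspectee (5<10, 9<11); eliminate day 1.
Row day 1 is strictly dominated by row day 2 (9>5); eliminate day 1.
Only (day 2, day 2) remains, with payoff 9.

9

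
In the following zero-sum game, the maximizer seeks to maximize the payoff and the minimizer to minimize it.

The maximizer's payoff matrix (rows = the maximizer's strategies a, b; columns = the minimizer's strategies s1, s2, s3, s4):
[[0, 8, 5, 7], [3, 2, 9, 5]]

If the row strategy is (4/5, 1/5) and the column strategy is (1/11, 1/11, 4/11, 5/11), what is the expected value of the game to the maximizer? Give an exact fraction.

Against (1/11, 1/11, 4/11, 5/11), each row's expected payoff is a: 63/11; b: 6.
Taking the (4/5, 1/5)-weighted average: (4/5)·(63/11) + (1/5)·(6) = 318/55.

318/55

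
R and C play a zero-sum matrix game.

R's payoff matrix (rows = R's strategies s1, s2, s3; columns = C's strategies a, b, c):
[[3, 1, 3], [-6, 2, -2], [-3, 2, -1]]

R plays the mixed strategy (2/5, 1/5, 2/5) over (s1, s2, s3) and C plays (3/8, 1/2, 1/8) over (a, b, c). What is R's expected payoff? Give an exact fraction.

Against (3/8, 1/2, 1/8), each row's expected payoff is s1: 2; s2: -3/2; s3: -1/4.
Taking the (2/5, 1/5, 2/5)-weighted average: (2/5)·(2) + (1/5)·(-3/2) + (2/5)·(-1/4) = 2/5.

2/5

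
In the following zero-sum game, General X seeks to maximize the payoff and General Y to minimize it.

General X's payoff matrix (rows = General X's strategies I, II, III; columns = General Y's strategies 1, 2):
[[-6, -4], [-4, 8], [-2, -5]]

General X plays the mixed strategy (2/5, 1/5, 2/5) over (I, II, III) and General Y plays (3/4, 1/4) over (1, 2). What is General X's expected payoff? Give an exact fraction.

-7/2

Against (3/4, 1/4), each row's expected payoff is I: -11/2; II: -1; III: -11/4.
Taking the (2/5, 1/5, 2/5)-weighted average: (2/5)·(-11/2) + (1/5)·(-1) + (2/5)·(-11/4) = -7/2.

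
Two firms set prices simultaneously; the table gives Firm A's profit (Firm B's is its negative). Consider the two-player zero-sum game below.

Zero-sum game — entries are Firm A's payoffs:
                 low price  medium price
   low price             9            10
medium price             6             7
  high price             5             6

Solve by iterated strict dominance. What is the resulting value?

Row medium price is strictly dominated by row low price (9>6, 10>7); eliminate medium price.
Column medium price is strictly dominated by low price for Firm B (9<10, 5<6); eliminate medium price.
Row high price is strictly dominated by row low price (9>5); eliminate high price.
Only (low price, low price) remains, with payoff 9.

9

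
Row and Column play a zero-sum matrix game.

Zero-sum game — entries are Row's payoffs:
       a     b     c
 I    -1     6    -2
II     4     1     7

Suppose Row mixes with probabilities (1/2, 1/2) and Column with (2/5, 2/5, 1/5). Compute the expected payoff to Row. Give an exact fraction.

Against (2/5, 2/5, 1/5), each row's expected payoff is I: 8/5; II: 17/5.
Taking the (1/2, 1/2)-weighted average: (1/2)·(8/5) + (1/2)·(17/5) = 5/2.

5/2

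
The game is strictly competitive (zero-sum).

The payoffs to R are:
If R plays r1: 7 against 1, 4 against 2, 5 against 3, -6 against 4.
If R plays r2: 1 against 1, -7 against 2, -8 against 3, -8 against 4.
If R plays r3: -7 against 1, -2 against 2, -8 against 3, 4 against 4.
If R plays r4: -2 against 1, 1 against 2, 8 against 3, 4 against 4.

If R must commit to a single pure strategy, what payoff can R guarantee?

-2

The worst-case payoff for each row is r1: -6, r2: -8, r3: -8, r4: -2.
The best of these is -2.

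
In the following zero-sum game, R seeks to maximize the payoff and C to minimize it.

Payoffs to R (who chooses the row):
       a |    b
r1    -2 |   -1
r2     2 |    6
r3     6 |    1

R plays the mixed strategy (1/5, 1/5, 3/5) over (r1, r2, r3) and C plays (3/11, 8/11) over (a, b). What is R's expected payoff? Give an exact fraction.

Against (3/11, 8/11), each row's expected payoff is r1: -14/11; r2: 54/11; r3: 26/11.
Taking the (1/5, 1/5, 3/5)-weighted average: (1/5)·(-14/11) + (1/5)·(54/11) + (3/5)·(26/11) = 118/55.

118/55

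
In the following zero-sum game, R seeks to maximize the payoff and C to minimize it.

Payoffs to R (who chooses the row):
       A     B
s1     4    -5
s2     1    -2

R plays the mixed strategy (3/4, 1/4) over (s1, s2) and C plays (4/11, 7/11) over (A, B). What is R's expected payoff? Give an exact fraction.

-67/44

Against (4/11, 7/11), each row's expected payoff is s1: -19/11; s2: -10/11.
Taking the (3/4, 1/4)-weighted average: (3/4)·(-19/11) + (1/4)·(-10/11) = -67/44.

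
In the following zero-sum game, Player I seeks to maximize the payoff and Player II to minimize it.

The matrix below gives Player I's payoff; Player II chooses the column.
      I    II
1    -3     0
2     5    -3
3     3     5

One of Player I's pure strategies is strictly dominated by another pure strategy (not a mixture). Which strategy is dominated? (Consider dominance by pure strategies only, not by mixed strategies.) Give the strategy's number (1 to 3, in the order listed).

1

Compare 1 with 3: 3 > -3, 5 > 0.
So 3 strictly dominates 1 for Player I; 1 is strictly dominated.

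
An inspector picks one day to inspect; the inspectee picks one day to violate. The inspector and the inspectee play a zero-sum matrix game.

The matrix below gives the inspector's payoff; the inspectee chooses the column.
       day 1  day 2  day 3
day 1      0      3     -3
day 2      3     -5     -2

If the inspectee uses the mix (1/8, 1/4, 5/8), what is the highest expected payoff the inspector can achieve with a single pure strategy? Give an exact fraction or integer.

day 1: (0)·(1/8) + (3)·(1/4) + (-3)·(5/8) = -9/8.
day 2: (3)·(1/8) + (-5)·(1/4) + (-2)·(5/8) = -17/8.
The best pure response is day 1 with expected payoff -9/8.

-9/8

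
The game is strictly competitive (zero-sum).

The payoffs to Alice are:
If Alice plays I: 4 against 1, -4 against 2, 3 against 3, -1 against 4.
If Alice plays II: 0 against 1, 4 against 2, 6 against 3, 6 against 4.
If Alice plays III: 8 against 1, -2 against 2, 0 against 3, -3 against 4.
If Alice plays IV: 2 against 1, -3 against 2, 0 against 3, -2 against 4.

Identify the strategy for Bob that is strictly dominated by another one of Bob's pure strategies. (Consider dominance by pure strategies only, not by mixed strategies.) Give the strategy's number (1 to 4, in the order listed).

3

Bob prefers columns that give Alice less. Compare 3 with 2: -4 < 3, 4 < 6, -2 < 0, -3 < 0.
So 2 strictly dominates 3 for Bob; 3 is strictly dominated.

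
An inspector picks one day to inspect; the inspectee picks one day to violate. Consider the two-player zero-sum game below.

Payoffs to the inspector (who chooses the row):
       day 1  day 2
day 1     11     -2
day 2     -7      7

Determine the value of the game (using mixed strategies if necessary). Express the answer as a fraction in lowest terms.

Row minima are -2 and -7, so the inspector's maximin is -2; column maxima are 11 and 7, so the inspectee's minimax is 7. These differ, so the equilibrium is in mixed strategies.
Let the inspector play day 1 with probability p. The inspectee is indifferent when 11p − 7(1−p) = −2p + 7(1−p), giving p = 14/27.
Let the inspectee play day 1 with probability q. The inspector is indifferent when 11q − 2(1−q) = −7q + 7(1−q), giving q = 1/3.
The value is 11·(1/3) + (-2)·(2/3) = 7/3.

7/3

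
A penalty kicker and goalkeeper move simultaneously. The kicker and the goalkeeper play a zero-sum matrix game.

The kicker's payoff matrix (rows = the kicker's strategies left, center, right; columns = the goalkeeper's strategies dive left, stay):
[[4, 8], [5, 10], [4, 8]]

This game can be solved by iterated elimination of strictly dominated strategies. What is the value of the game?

5

Row right is strictly dominated by row center (5>4, 10>8); eliminate right.
Column stay is strictly dominated by dive left for the goalkeeper (4<8, 5<10); eliminate stay.
Row left is strictly dominated by row center (5>4); eliminate left.
Only (center, dive left) remains, with payoff 5.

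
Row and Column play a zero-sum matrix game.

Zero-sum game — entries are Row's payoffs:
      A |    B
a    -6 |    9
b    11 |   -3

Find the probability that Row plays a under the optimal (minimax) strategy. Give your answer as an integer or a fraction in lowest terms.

Row minima are -6 and -3, so Row's maximin is -3; column maxima are 11 and 9, so Column's minimax is 9. These differ, so the equilibrium is in mixed strategies.
Let Row play a with probability p. Column is indifferent when −6p + 11(1−p) = 9p − 3(1−p), giving p = 14/29.

14/29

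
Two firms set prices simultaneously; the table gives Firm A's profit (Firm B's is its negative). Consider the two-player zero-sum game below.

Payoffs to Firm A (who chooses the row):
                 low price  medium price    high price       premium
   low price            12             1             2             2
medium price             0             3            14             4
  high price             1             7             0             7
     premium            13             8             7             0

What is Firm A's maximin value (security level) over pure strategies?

The worst-case payoff for each row is low price: 1, medium price: 0, high price: 0, premium: 0.
The best of these is 1.

1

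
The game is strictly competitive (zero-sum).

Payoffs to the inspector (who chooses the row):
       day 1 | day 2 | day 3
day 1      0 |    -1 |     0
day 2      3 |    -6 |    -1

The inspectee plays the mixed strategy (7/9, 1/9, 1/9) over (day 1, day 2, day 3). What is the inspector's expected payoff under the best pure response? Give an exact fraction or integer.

day 1: (0)·(7/9) + (-1)·(1/9) + (0)·(1/9) = -1/9.
day 2: (3)·(7/9) + (-6)·(1/9) + (-1)·(1/9) = 14/9.
The best pure response is day 2 with expected payoff 14/9.

14/9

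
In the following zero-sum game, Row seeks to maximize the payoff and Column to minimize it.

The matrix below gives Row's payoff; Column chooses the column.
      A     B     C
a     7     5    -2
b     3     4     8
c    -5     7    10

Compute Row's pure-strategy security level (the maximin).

The worst-case payoff for each row is a: -2, b: 3, c: -5.
The best of these is 3.

3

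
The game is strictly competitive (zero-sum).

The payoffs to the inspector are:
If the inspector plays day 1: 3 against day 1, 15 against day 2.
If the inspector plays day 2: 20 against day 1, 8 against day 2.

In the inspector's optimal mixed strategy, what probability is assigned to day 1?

1/2

Row minima are 3 and 8, so the inspector's maximin is 8; column maxima are 20 and 15, so the inspectee's minimax is 15. These differ, so the equilibrium is in mixed strategies.
Let the inspector play day 1 with probability p. The inspectee is indifferent when 3p + 20(1−p) = 15p + 8(1−p), giving p = 1/2.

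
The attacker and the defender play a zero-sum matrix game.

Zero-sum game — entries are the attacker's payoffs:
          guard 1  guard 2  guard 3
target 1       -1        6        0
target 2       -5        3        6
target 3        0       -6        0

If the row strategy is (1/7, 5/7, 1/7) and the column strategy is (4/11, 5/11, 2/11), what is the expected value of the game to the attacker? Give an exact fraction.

31/77

Against (4/11, 5/11, 2/11), each row's expected payoff is target 1: 26/11; target 2: 7/11; target 3: -30/11.
Taking the (1/7, 5/7, 1/7)-weighted average: (1/7)·(26/11) + (5/7)·(7/11) + (1/7)·(-30/11) = 31/77.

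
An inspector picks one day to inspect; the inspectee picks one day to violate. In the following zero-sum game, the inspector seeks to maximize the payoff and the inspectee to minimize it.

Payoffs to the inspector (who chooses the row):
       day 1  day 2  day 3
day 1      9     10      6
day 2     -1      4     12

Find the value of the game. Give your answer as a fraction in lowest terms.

57/8

Column day 2 is strictly dominated by day 1 for the inspectee (it gives the inspector more in every row).
The remaining 2×2 game on (day 1, day 2) × (day 1, day 3) has no saddle point. Let the inspector play day 1 with probability p; indifference gives 9p − (1−p) = 6p + 12(1−p), so p = 13/16.
Similarly the inspectee's optimal q on day 1 is 3/8, and the value is 9·(3/8) + (6)·(5/8) = 57/8.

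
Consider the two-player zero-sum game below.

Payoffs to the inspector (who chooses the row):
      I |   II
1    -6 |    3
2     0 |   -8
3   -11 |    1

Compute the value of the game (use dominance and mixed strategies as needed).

-48/17

Row 3 is strictly dominated by row 1, so the inspector never plays it.
The remaining 2×2 game on (1, 2) × (I, II) has no saddle point. Let the inspector play 1 with probability p; indifference gives −6p = 3p − 8(1−p), so p = 8/17.
Similarly the inspectee's optimal q on I is 11/17, and the value is -6·(11/17) + (3)·(6/17) = -48/17.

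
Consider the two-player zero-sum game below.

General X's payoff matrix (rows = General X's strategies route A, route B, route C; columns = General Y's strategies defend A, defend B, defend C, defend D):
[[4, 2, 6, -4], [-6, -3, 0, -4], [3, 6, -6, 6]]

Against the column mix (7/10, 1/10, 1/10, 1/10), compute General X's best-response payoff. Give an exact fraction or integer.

route A: (4)·(7/10) + (2)·(1/10) + (6)·(1/10) + (-4)·(1/10) = 16/5.
route B: (-6)·(7/10) + (-3)·(1/10) + (0)·(1/10) + (-4)·(1/10) = -49/10.
route C: (3)·(7/10) + (6)·(1/10) + (-6)·(1/10) + (6)·(1/10) = 27/10.
The best pure response is route A with expected payoff 16/5.

16/5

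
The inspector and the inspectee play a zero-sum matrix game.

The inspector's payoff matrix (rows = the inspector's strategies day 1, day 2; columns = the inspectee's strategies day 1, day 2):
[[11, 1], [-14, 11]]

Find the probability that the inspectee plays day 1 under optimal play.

Row minima are 1 and -14, so the inspector's maximin is 1; column maxima are 11 and 11, so the inspectee's minimax is 11. These differ, so the equilibrium is in mixed strategies.
Let the inspectee play day 1 with probability q. The inspector is indifferent when 11q + (1−q) = −14q + 11(1−q), giving q = 2/7.

2/7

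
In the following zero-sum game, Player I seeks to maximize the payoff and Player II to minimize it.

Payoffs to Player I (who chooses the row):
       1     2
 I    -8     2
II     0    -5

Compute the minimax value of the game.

Row minima are -8 and -5, so Player I's maximin is -5; column maxima are 0 and 2, so Player II's minimax is 0. These differ, so the equilibrium is in mixed strategies.
Let Player I play I with probability p. Player II is indifferent when −8p = 2p − 5(1−p), giving p = 1/3.
Let Player II play 1 with probability q. Player I is indifferent when −8q + 2(1−q) = −5(1−q), giving q = 7/15.
The value is -8·(7/15) + (2)·(8/15) = -8/3.

-8/3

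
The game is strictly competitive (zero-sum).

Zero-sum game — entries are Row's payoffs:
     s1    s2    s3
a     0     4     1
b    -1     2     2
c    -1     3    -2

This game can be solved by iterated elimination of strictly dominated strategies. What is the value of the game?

0

Row c is strictly dominated by row a (0>-1, 4>3, 1>-2); eliminate c.
Column s2 is strictly dominated by s1 for Column (0<4, -1<2); eliminate s2.
Column s3 is strictly dominated by s1 for Column (0<1, -1<2); eliminate s3.
Row b is strictly dominated by row a (0>-1); eliminate b.
Only (a, s1) remains, with payoff 0.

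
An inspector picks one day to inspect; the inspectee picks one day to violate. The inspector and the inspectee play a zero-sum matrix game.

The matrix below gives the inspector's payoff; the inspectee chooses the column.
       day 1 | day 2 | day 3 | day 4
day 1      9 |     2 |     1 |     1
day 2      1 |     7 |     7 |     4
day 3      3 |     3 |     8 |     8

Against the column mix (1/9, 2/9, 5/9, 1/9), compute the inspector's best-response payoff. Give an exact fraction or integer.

day 1: (9)·(1/9) + (2)·(2/9) + (1)·(5/9) + (1)·(1/9) = 19/9.
day 2: (1)·(1/9) + (7)·(2/9) + (7)·(5/9) + (4)·(1/9) = 6.
day 3: (3)·(1/9) + (3)·(2/9) + (8)·(5/9) + (8)·(1/9) = 19/3.
The best pure response is day 3 with expected payoff 19/3.

19/3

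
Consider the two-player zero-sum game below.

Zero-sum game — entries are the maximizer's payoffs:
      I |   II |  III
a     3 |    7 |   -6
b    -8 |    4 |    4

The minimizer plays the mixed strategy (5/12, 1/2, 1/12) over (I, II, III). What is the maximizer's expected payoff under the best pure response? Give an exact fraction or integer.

a: (3)·(5/12) + (7)·(1/2) + (-6)·(1/12) = 17/4.
b: (-8)·(5/12) + (4)·(1/2) + (4)·(1/12) = -1.
The best pure response is a with expected payoff 17/4.

17/4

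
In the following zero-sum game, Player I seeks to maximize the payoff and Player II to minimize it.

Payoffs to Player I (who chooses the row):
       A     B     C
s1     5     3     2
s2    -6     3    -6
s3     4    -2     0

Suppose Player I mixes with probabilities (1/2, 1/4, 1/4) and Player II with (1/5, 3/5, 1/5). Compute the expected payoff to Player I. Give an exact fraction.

27/20

Against (1/5, 3/5, 1/5), each row's expected payoff is s1: 16/5; s2: -3/5; s3: -2/5.
Taking the (1/2, 1/4, 1/4)-weighted average: (1/2)·(16/5) + (1/4)·(-3/5) + (1/4)·(-2/5) = 27/20.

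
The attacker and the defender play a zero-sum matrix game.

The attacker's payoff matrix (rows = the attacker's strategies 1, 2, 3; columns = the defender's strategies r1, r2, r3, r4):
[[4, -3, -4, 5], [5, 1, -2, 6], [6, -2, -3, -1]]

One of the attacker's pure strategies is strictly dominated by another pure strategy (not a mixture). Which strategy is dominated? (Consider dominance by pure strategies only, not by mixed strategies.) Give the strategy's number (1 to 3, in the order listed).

Compare 1 with 2: 5 > 4, 1 > -3, -2 > -4, 6 > 5.
So 2 strictly dominates 1 for the attacker; 1 is strictly dominated.

1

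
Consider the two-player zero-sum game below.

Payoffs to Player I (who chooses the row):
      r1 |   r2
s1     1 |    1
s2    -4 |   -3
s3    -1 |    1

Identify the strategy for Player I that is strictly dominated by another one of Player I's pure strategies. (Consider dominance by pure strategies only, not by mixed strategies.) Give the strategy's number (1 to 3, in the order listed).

2

Compare s2 with s1: 1 > -4, 1 > -3.
So s1 strictly dominates s2 for Player I; s2 is strictly dominated.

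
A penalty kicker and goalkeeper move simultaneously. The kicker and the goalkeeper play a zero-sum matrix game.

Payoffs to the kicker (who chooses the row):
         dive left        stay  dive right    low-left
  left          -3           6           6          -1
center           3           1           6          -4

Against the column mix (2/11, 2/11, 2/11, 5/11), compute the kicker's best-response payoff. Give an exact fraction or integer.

left: (-3)·(2/11) + (6)·(2/11) + (6)·(2/11) + (-1)·(5/11) = 13/11.
center: (3)·(2/11) + (1)·(2/11) + (6)·(2/11) + (-4)·(5/11) = 0.
The best pure response is left with expected payoff 13/11.

13/11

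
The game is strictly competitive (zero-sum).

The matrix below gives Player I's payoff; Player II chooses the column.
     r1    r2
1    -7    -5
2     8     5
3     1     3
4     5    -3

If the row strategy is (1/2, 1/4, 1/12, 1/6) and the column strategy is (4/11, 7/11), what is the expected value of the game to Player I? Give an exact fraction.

Against (4/11, 7/11), each row's expected payoff is 1: -63/11; 2: 67/11; 3: 25/11; 4: -1/11.
Taking the (1/2, 1/4, 1/12, 1/6)-weighted average: (1/2)·(-63/11) + (1/4)·(67/11) + (1/12)·(25/11) + (1/6)·(-1/11) = -7/6.

-7/6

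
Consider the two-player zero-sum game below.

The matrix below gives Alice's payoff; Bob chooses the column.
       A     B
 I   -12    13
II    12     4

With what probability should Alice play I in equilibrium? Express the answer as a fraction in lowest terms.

8/33

Row minima are -12 and 4, so Alice's maximin is 4; column maxima are 12 and 13, so Bob's minimax is 12. These differ, so the equilibrium is in mixed strategies.
Let Alice play I with probability p. Bob is indifferent when −12p + 12(1−p) = 13p + 4(1−p), giving p = 8/33.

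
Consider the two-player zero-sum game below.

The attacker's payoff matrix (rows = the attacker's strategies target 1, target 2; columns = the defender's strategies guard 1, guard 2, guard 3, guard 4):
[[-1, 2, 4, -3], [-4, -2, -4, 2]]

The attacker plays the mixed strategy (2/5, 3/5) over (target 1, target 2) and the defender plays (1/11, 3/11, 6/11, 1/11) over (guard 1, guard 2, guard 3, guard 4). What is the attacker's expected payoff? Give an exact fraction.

Against (1/11, 3/11, 6/11, 1/11), each row's expected payoff is target 1: 26/11; target 2: -32/11.
Taking the (2/5, 3/5)-weighted average: (2/5)·(26/11) + (3/5)·(-32/11) = -4/5.

-4/5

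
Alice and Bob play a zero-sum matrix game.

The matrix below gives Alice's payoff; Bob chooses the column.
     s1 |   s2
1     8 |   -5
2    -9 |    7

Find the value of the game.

Row minima are -5 and -9, so Alice's maximin is -5; column maxima are 8 and 7, so Bob's minimax is 7. These differ, so the equilibrium is in mixed strategies.
Let Alice play 1 with probability p. Bob is indifferent when 8p − 9(1−p) = −5p + 7(1−p), giving p = 16/29.
Let Bob play s1 with probability q. Alice is indifferent when 8q − 5(1−q) = −9q + 7(1−q), giving q = 12/29.
The value is 8·(12/29) + (-5)·(17/29) = 11/29.

11/29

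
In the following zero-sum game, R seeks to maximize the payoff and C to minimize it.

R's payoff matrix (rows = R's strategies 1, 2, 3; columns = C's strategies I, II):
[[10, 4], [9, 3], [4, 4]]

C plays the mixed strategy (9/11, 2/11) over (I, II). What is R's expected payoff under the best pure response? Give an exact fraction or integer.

1: (10)·(9/11) + (4)·(2/11) = 98/11.
2: (9)·(9/11) + (3)·(2/11) = 87/11.
3: (4)·(9/11) + (4)·(2/11) = 4.
The best pure response is 1 with expected payoff 98/11.

98/11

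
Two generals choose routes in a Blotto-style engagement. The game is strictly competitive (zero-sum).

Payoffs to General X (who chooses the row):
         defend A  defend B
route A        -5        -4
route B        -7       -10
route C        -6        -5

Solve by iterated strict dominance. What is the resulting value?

Row route B is strictly dominated by row route A (-5>-7, -4>-10); eliminate route B.
Column defend B is strictly dominated by defend A for General Y (-5<-4, -6<-5); eliminate defend B.
Row route C is strictly dominated by row route A (-5>-6); eliminate route C.
Only (route A, defend A) remains, with payoff -5.

-5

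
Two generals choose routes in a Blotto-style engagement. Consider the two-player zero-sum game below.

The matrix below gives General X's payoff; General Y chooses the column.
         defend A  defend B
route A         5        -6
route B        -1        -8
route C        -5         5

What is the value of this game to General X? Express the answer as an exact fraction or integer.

-5/21

Row route B is strictly dominated by row route A, so General X never plays it.
The remaining 2×2 game on (route A, route C) × (defend A, defend B) has no saddle point. Let General X play route A with probability p; indifference gives 5p − 5(1−p) = −6p + 5(1−p), so p = 10/21.
Similarly General Y's optimal q on defend A is 11/21, and the value is 5·(11/21) + (-6)·(10/21) = -5/21.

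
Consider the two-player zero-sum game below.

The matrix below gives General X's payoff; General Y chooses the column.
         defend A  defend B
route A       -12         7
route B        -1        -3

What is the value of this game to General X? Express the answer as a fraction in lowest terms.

-43/21

Row minima are -12 and -3, so General X's maximin is -3; column maxima are -1 and 7, so General Y's minimax is -1. These differ, so the equilibrium is in mixed strategies.
Let General X play route A with probability p. General Y is indifferent when −12p − (1−p) = 7p − 3(1−p), giving p = 2/21.
Let General Y play defend A with probability q. General X is indifferent when −12q + 7(1−q) = −q − 3(1−q), giving q = 10/21.
The value is -12·(10/21) + (7)·(11/21) = -43/21.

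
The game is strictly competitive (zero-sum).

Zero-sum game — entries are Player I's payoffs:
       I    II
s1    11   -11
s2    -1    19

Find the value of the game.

Row minima are -11 and -1, so Player I's maximin is -1; column maxima are 11 and 19, so Player II's minimax is 11. These differ, so the equilibrium is in mixed strategies.
Let Player I play s1 with probability p. Player II is indifferent when 11p − (1−p) = −11p + 19(1−p), giving p = 10/21.
Let Player II play I with probability q. Player I is indifferent when 11q − 11(1−q) = −q + 19(1−q), giving q = 5/7.
The value is 11·(5/7) + (-11)·(2/7) = 33/7.

33/7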